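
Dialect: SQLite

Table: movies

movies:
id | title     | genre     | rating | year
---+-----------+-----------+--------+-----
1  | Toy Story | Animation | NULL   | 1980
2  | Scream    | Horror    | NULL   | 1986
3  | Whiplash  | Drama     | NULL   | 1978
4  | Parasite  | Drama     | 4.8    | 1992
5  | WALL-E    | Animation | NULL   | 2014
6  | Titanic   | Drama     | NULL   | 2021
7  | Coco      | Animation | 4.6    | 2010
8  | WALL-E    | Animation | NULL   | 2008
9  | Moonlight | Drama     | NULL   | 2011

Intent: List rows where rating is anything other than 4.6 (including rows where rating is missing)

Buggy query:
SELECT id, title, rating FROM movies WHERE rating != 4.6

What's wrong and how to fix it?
Bug: Inequality against NULL is unknown, not true; rows with NULL are dropped

Fix: Handle NULL separately with IS NULL alongside the inequality

Corrected query:
SELECT id, title, rating FROM movies WHERE rating != 4.6 OR rating IS NULL

Result:
id | title     | rating
---+-----------+-------
1  | Toy Story | NULL  
2  | Scream    | NULL  
3  | Whiplash  | NULL  
4  | Parasite  | 4.8   
5  | WALL-E    | NULL  
6  | Titanic   | NULL  
8  | WALL-E    | NULL  
9  | Moonlight | NULL  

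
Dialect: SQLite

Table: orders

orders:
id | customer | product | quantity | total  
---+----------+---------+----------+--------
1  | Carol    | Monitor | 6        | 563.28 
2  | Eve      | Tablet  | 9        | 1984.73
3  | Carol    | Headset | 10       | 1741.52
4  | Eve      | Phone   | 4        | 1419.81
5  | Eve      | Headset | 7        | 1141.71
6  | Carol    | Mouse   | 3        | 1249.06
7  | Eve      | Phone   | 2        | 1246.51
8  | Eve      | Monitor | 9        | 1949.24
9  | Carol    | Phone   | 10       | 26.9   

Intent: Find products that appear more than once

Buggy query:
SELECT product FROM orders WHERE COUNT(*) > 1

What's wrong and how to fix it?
Bug: WHERE can't reference COUNT(*); aggregates are computed after WHERE

Fix: Group first, then use HAVING for the count condition

Corrected query:
SELECT product FROM orders GROUP BY product HAVING COUNT(*) > 1

Result:
product
-------
Headset
Monitor
Phone  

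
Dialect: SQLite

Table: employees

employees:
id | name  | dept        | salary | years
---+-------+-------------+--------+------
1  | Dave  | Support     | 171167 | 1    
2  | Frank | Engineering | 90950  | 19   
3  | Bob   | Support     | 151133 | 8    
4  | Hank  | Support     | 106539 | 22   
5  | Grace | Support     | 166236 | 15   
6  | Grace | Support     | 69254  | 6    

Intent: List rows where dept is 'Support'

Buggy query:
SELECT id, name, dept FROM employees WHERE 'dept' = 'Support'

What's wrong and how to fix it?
Bug: 'dept' in single quotes is a string literal, not the column; the comparison is literal-vs-literal and never true

Fix: Reference the column as dept without single quotes

Corrected query:
SELECT id, name, dept FROM employees WHERE dept = 'Support'

Result:
id | name  | dept   
---+-------+--------
1  | Dave  | Support
3  | Bob   | Support
4  | Hank  | Support
5  | Grace | Support
6  | Grace | Support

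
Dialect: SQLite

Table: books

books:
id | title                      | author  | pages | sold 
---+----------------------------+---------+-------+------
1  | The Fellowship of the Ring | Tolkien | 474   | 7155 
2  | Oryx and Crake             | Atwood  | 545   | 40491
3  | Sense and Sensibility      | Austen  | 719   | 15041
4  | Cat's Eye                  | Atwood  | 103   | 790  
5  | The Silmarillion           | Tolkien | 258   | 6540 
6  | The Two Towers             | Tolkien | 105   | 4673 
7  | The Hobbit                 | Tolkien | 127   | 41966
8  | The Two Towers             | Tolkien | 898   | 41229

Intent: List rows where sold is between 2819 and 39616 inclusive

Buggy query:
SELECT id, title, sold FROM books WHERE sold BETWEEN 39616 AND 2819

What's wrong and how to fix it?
Bug: The bounds are reversed; BETWEEN a AND b requires a <= b to match anything

Fix: Swap the bounds so the smaller value comes first

Corrected query:
SELECT id, title, sold FROM books WHERE sold BETWEEN 2819 AND 39616

Result:
id | title                      | sold 
---+----------------------------+------
1  | The Fellowship of the Ring | 7155 
3  | Sense and Sensibility      | 15041
5  | The Silmarillion           | 6540 
6  | The Two Towers             | 4673 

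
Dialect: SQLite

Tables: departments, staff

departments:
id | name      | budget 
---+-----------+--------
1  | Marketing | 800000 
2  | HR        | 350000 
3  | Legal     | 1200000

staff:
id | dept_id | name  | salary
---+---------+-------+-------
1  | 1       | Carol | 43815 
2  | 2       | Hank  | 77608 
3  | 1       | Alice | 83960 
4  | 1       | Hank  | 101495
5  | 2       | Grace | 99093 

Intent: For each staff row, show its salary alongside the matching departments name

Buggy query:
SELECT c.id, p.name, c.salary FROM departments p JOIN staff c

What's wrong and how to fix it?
Bug: Missing join condition: each staff row is matched to all departments rows instead of just its own

Fix: Specify the join condition linking the foreign key to the parent id

Corrected query:
SELECT c.id, p.name, c.salary FROM departments p JOIN staff c ON c.dept_id = p.id

Result:
id | name      | salary
---+-----------+-------
1  | Marketing | 43815 
2  | HR        | 77608 
3  | Marketing | 83960 
4  | Marketing | 101495
5  | HR        | 99093 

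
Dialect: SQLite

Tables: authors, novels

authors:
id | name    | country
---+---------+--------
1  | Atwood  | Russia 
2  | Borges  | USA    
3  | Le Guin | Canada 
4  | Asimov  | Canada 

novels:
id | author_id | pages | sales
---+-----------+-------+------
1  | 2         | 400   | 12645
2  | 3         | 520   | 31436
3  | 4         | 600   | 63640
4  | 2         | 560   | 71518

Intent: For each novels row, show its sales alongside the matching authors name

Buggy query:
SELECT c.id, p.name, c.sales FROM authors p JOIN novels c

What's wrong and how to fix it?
Bug: JOIN with no ON clause produces a cartesian product; every novels row pairs with every authors row

Fix: Add ON c.author_id = p.id to the JOIN

Corrected query:
SELECT c.id, p.name, c.sales FROM authors p JOIN novels c ON c.author_id = p.id

Result:
id | name    | sales
---+---------+------
1  | Borges  | 12645
2  | Le Guin | 31436
3  | Asimov  | 63640
4  | Borges  | 71518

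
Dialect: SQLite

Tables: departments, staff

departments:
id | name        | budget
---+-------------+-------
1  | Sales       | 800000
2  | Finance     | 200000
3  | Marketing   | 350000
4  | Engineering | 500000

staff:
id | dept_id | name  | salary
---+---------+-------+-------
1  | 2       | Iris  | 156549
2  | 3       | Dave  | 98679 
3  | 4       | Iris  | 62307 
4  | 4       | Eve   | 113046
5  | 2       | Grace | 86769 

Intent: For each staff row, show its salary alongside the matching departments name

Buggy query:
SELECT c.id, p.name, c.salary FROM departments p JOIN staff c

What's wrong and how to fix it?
Bug: JOIN with no ON clause produces a cartesian product; every staff row pairs with every departments row

Fix: Specify the join condition linking the foreign key to the parent id

Corrected query:
SELECT c.id, p.name, c.salary FROM departments p JOIN staff c ON c.dept_id = p.id

Result:
id | name        | salary
---+-------------+-------
1  | Finance     | 156549
2  | Marketing   | 98679 
3  | Engineering | 62307 
4  | Engineering | 113046
5  | Finance     | 86769 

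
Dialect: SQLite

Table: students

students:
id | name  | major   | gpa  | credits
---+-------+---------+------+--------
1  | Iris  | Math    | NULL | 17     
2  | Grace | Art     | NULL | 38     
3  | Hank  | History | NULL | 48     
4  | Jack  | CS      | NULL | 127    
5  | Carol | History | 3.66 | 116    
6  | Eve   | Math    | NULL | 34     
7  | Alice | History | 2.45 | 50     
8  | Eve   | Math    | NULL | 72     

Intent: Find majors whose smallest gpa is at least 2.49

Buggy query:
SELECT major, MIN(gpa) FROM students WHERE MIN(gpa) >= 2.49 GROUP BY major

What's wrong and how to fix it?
Bug: Aggregates like MIN are computed per group after WHERE runs

Fix: Replace WHERE with HAVING after the GROUP BY

Corrected query:
SELECT major, MIN(gpa) FROM students GROUP BY major HAVING MIN(gpa) >= 2.49

Result:
(no rows)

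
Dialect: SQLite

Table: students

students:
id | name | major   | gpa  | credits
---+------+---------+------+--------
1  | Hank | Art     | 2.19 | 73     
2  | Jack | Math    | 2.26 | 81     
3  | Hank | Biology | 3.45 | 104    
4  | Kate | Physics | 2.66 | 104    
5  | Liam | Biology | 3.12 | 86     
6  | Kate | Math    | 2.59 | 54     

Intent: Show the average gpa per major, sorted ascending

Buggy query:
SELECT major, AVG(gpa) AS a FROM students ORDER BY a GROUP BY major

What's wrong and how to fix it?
Bug: GROUP BY must precede ORDER BY

Fix: Move ORDER BY to the end, after GROUP BY

Corrected query:
SELECT major, AVG(gpa) AS a FROM students GROUP BY major ORDER BY a

Result:
major   | a    
--------+------
Art     | 2.19 
Math    | 2.425
Physics | 2.66 
Biology | 3.285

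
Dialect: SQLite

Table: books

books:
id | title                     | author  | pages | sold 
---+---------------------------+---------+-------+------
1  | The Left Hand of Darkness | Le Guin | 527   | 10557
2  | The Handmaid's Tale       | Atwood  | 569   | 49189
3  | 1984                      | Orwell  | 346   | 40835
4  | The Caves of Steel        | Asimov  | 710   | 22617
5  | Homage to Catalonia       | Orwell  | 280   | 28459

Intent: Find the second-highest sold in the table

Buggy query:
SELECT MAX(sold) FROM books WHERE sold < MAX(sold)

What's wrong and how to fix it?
Bug: The inner MAX is an aggregate inside WHERE, which is not allowed

Fix: Compute the overall MAX in a subquery, then take MAX of rows below it

Corrected query:
SELECT MAX(sold) FROM books WHERE sold < (SELECT MAX(sold) FROM books)

Result:
MAX(sold)
---------
40835    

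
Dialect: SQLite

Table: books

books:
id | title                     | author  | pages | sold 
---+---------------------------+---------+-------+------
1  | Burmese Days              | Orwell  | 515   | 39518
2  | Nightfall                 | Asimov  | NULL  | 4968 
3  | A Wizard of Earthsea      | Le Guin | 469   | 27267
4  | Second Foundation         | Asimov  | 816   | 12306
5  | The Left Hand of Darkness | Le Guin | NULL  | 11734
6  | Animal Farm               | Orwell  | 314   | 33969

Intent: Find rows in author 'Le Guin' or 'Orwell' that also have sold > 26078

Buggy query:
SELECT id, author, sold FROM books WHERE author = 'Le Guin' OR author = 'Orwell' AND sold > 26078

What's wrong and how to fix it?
Bug: AND binds tighter than OR, so this parses as author = 'Le Guin' OR (author = 'Orwell' AND sold > 26078)

Fix: Group the OR with parentheses (or use IN), then AND the threshold

Corrected query:
SELECT id, author, sold FROM books WHERE (author = 'Le Guin' OR author = 'Orwell') AND sold > 26078

Result:
id | author  | sold 
---+---------+------
1  | Orwell  | 39518
3  | Le Guin | 27267
6  | Orwell  | 33969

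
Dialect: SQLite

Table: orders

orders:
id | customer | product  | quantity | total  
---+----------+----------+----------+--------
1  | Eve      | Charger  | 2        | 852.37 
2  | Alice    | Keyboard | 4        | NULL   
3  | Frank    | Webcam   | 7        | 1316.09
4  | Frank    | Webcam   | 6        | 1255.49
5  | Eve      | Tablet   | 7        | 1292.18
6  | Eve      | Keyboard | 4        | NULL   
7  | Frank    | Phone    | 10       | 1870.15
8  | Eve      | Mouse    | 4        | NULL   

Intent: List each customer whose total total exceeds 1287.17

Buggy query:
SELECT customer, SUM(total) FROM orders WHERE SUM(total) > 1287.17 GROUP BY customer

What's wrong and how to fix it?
Bug: Aggregate functions cannot appear in a WHERE clause

Fix: Move the aggregate condition to a HAVING clause

Corrected query:
SELECT customer, SUM(total) FROM orders GROUP BY customer HAVING SUM(total) > 1287.17

Result:
customer | SUM(total)
---------+-----------
Eve      | 2144.55   
Frank    | 4441.73   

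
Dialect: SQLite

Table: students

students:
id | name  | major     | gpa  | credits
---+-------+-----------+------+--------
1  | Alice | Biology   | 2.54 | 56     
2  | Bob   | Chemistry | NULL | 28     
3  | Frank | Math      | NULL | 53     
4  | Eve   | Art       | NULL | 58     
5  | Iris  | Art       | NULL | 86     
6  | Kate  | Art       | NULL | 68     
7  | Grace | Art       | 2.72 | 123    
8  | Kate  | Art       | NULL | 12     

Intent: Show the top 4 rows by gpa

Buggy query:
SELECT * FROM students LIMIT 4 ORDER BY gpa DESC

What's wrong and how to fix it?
Bug: ORDER BY cannot follow LIMIT; LIMIT is the final clause

Fix: Sort with ORDER BY, then apply LIMIT

Corrected query:
SELECT * FROM students ORDER BY gpa DESC LIMIT 4

Result:
id | name  | major     | gpa  | credits
---+-------+-----------+------+--------
7  | Grace | Art       | 2.72 | 123    
1  | Alice | Biology   | 2.54 | 56     
2  | Bob   | Chemistry | NULL | 28     
3  | Frank | Math      | NULL | 53     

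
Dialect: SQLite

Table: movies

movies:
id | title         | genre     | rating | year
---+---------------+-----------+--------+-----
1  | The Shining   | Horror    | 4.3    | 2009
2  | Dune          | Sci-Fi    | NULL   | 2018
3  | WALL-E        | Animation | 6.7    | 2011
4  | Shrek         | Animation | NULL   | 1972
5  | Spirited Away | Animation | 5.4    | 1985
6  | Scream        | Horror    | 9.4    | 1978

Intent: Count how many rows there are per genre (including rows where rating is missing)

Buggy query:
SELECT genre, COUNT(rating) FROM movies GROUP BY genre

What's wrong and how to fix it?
Bug: COUNT(rating) skips NULLs, so groups with missing rating are undercounted

Fix: Use COUNT(*) to count all rows regardless of NULL

Corrected query:
SELECT genre, COUNT(*) FROM movies GROUP BY genre

Result:
genre     | COUNT(*)
----------+---------
Animation | 3       
Horror    | 2       
Sci-Fi    | 1       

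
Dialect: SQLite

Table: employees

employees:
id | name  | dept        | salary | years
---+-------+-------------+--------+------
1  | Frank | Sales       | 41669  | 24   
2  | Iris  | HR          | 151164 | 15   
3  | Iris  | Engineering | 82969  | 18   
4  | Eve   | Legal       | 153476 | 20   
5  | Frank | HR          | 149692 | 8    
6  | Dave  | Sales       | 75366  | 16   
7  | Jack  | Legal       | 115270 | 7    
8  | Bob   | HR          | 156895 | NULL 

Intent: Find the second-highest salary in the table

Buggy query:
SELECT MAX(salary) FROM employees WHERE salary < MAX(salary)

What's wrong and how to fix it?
Bug: The inner MAX is an aggregate inside WHERE, which is not allowed

Fix: Put the inner MAX in a scalar subquery

Corrected query:
SELECT MAX(salary) FROM employees WHERE salary < (SELECT MAX(salary) FROM employees)

Result:
MAX(salary)
-----------
153476     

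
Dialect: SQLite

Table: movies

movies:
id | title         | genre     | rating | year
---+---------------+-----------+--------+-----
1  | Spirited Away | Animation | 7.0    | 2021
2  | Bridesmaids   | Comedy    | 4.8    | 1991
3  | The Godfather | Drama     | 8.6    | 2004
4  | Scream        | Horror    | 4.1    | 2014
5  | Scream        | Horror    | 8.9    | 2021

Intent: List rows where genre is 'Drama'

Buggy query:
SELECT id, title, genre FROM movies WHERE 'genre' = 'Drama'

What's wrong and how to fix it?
Bug: 'genre' in single quotes is a string literal, not the column; the comparison is literal-vs-literal and never true

Fix: Remove the quotes around the column name (or use double quotes for an identifier)

Corrected query:
SELECT id, title, genre FROM movies WHERE genre = 'Drama'

Result:
id | title         | genre
---+---------------+------
3  | The Godfather | Drama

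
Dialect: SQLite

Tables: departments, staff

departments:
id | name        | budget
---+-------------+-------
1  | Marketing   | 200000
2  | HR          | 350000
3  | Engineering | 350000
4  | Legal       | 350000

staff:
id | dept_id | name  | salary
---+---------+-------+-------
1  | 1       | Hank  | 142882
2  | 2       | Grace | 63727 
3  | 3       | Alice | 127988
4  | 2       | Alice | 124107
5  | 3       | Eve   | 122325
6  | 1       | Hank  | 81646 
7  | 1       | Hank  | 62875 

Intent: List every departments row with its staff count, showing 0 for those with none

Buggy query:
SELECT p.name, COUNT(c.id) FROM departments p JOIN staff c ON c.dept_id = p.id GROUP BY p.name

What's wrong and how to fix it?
Bug: INNER JOIN drops departments rows that have no matching staff rows

Fix: Use LEFT JOIN so parents without children still appear (COUNT(c.id) gives 0)

Corrected query:
SELECT p.name, COUNT(c.id) FROM departments p LEFT JOIN staff c ON c.dept_id = p.id GROUP BY p.name

Result:
name        | COUNT(c.id)
------------+------------
Engineering | 2          
HR          | 2          
Legal       | 0          
Marketing   | 3          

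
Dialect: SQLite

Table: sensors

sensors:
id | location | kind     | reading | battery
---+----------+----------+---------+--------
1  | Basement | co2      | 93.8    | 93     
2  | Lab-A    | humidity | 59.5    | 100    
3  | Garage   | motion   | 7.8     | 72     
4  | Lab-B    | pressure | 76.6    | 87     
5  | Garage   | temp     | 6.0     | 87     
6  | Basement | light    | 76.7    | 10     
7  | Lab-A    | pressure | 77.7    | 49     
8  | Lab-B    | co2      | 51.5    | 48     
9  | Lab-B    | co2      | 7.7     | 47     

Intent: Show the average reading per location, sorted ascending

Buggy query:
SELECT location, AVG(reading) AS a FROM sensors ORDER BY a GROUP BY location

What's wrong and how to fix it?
Bug: ORDER BY appears before GROUP BY; SQL clause order requires GROUP BY first

Fix: Reorder: SELECT … FROM … GROUP BY … ORDER BY …

Corrected query:
SELECT location, AVG(reading) AS a FROM sensors GROUP BY location ORDER BY a

Result:
location | a        
---------+----------
Garage   | 6.9      
Lab-B    | 45.266667
Lab-A    | 68.6     
Basement | 85.25    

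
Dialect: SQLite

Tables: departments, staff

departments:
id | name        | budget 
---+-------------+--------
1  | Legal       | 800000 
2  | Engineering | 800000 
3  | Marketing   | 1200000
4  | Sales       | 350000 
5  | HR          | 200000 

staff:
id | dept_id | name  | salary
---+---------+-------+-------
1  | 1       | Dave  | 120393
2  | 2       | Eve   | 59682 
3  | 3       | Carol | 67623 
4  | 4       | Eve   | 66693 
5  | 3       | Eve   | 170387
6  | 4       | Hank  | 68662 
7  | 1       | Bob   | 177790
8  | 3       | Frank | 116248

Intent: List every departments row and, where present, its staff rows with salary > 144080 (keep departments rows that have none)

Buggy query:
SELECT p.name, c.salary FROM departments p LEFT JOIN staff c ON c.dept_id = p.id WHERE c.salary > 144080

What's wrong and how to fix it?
Bug: Filtering c.salary in WHERE discards the NULL rows produced by LEFT JOIN, turning it into an inner join

Fix: Put 'c.salary > 144080' in the JOIN's ON clause instead of WHERE

Corrected query:
SELECT p.name, c.salary FROM departments p LEFT JOIN staff c ON c.dept_id = p.id AND c.salary > 144080

Result:
name        | salary
------------+-------
Legal       | 177790
Engineering | NULL  
Marketing   | 170387
Sales       | NULL  
HR          | NULL  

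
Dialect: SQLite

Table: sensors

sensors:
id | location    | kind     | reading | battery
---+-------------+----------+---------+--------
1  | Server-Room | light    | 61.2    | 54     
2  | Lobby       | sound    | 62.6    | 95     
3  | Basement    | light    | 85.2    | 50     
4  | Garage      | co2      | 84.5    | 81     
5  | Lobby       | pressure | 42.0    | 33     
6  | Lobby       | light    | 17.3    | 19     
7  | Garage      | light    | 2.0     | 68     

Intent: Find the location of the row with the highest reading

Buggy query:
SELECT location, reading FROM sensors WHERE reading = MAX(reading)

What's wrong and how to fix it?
Bug: WHERE is evaluated per row; an aggregate over the whole table isn't defined there

Fix: Wrap MAX in a scalar subquery so WHERE compares against a single value

Corrected query:
SELECT location, reading FROM sensors WHERE reading = (SELECT MAX(reading) FROM sensors)

Result:
location | reading
---------+--------
Basement | 85.2   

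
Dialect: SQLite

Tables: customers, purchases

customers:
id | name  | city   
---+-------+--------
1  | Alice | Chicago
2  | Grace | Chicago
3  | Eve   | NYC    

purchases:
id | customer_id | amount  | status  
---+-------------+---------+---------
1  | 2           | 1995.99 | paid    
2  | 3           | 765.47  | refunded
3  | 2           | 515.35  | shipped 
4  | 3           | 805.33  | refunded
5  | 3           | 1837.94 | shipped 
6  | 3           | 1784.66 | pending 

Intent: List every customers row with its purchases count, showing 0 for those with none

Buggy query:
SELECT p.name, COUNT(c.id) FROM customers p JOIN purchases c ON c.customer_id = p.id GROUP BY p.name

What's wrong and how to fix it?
Bug: INNER JOIN drops customers rows that have no matching purchases rows

Fix: Switch to LEFT JOIN to retain unmatched parent rows

Corrected query:
SELECT p.name, COUNT(c.id) FROM customers p LEFT JOIN purchases c ON c.customer_id = p.id GROUP BY p.name

Result:
name  | COUNT(c.id)
------+------------
Alice | 0          
Eve   | 4          
Grace | 2          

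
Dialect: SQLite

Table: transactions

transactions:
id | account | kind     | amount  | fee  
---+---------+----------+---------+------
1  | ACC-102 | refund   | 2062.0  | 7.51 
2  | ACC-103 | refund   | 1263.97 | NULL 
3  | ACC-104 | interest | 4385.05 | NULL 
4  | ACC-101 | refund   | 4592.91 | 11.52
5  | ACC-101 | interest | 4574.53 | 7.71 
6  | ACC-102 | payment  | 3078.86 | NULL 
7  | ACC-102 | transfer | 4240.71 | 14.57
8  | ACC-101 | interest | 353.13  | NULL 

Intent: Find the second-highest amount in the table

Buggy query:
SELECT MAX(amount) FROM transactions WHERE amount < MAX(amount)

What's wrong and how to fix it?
Bug: The inner MAX is an aggregate inside WHERE, which is not allowed

Fix: Compute the overall MAX in a subquery, then take MAX of rows below it

Corrected query:
SELECT MAX(amount) FROM transactions WHERE amount < (SELECT MAX(amount) FROM transactions)

Result:
MAX(amount)
-----------
4574.53    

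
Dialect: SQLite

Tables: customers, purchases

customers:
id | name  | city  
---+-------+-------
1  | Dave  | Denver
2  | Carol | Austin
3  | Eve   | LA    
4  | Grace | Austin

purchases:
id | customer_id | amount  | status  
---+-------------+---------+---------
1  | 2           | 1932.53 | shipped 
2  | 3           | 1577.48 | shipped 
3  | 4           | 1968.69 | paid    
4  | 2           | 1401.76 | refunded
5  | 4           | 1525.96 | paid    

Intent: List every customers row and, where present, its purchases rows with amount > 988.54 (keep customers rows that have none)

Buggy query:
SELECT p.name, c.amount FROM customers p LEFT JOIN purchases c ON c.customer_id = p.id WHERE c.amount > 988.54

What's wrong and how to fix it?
Bug: Filtering c.amount in WHERE discards the NULL rows produced by LEFT JOIN, turning it into an inner join

Fix: Move the right-table condition into the ON clause so unmatched parents are kept

Corrected query:
SELECT p.name, c.amount FROM customers p LEFT JOIN purchases c ON c.customer_id = p.id AND c.amount > 988.54

Result:
name  | amount 
------+--------
Dave  | NULL   
Carol | 1401.76
Carol | 1932.53
Eve   | 1577.48
Grace | 1525.96
Grace | 1968.69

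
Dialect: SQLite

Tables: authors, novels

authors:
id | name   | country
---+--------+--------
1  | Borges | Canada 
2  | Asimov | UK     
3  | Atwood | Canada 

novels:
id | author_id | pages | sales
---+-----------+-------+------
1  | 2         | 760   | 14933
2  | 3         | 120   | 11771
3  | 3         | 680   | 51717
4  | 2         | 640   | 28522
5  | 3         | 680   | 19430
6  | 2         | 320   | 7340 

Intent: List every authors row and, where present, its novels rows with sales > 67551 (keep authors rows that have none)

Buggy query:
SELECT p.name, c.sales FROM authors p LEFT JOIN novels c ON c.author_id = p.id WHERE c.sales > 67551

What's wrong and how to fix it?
Bug: Filtering c.sales in WHERE discards the NULL rows produced by LEFT JOIN, turning it into an inner join

Fix: Put 'c.sales > 67551' in the JOIN's ON clause instead of WHERE

Corrected query:
SELECT p.name, c.sales FROM authors p LEFT JOIN novels c ON c.author_id = p.id AND c.sales > 67551

Result:
name   | sales
-------+------
Borges | NULL 
Asimov | NULL 
Atwood | NULL 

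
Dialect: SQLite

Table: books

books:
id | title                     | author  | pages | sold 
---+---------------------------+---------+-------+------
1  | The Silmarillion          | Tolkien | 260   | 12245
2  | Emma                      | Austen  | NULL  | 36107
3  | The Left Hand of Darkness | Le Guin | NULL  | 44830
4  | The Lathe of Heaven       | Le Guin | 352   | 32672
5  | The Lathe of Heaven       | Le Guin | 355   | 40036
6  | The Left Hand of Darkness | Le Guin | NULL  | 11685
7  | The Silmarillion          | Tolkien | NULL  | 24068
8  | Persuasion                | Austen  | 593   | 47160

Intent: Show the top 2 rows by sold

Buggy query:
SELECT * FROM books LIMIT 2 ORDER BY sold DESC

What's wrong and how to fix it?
Bug: ORDER BY cannot follow LIMIT; LIMIT is the final clause

Fix: Sort with ORDER BY, then apply LIMIT

Corrected query:
SELECT * FROM books ORDER BY sold DESC LIMIT 2

Result:
id | title                     | author  | pages | sold 
---+---------------------------+---------+-------+------
8  | Persuasion                | Austen  | 593   | 47160
3  | The Left Hand of Darkness | Le Guin | NULL  | 44830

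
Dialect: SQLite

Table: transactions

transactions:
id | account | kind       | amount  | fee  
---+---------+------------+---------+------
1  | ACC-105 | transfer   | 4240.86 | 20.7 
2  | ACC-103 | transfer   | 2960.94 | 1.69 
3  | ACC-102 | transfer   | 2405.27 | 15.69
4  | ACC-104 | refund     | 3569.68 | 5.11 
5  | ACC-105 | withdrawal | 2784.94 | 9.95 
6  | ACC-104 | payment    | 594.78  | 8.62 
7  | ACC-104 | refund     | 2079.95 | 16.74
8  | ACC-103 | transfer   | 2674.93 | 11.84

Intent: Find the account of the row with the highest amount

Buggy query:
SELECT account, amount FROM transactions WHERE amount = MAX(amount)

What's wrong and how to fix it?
Bug: MAX(amount) is an aggregate and cannot be used directly in WHERE

Fix: Use a subquery: WHERE amount = (SELECT MAX(amount) FROM transactions)

Corrected query:
SELECT account, amount FROM transactions WHERE amount = (SELECT MAX(amount) FROM transactions)

Result:
account | amount 
--------+--------
ACC-105 | 4240.86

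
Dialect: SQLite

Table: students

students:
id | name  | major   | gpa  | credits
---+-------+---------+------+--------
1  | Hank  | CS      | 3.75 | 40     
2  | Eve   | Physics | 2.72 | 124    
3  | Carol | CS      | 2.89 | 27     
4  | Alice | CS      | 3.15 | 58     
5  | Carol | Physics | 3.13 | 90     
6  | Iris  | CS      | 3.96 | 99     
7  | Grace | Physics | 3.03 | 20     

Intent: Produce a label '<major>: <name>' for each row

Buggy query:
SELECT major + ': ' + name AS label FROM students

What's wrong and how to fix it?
Bug: '+' is numeric addition; on text columns SQLite converts them to 0 instead of concatenating

Fix: Use the || operator for string concatenation

Corrected query:
SELECT major || ': ' || name AS label FROM students

Result:
label         
--------------
CS: Hank      
Physics: Eve  
CS: Carol     
CS: Alice     
Physics: Carol
CS: Iris      
Physics: Grace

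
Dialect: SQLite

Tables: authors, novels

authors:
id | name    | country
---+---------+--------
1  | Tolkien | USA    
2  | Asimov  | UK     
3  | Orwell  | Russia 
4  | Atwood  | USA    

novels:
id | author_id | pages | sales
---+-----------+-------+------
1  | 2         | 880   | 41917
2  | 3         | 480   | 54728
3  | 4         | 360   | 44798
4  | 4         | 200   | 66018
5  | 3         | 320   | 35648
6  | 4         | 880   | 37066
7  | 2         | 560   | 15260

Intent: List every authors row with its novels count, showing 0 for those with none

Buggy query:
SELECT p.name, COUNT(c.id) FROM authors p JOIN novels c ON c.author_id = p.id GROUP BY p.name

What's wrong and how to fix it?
Bug: INNER JOIN drops authors rows that have no matching novels rows

Fix: Switch to LEFT JOIN to retain unmatched parent rows

Corrected query:
SELECT p.name, COUNT(c.id) FROM authors p LEFT JOIN novels c ON c.author_id = p.id GROUP BY p.name

Result:
name    | COUNT(c.id)
--------+------------
Asimov  | 2          
Atwood  | 3          
Orwell  | 2          
Tolkien | 0          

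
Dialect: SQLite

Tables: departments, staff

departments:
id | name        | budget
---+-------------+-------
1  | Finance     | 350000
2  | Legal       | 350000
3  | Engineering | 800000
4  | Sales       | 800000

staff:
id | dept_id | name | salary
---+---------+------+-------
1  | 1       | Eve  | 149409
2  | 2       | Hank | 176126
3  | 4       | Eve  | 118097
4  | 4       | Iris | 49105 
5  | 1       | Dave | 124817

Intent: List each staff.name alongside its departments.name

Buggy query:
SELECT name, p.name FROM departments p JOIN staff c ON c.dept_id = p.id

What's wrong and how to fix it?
Bug: 'name' exists in both joined tables, so the database can't tell which one is meant

Fix: Prefix ambiguous columns with the table alias

Corrected query:
SELECT c.name, p.name FROM departments p JOIN staff c ON c.dept_id = p.id

Result:
name | name   
-----+--------
Eve  | Finance
Hank | Legal  
Eve  | Sales  
Iris | Sales  
Dave | Finance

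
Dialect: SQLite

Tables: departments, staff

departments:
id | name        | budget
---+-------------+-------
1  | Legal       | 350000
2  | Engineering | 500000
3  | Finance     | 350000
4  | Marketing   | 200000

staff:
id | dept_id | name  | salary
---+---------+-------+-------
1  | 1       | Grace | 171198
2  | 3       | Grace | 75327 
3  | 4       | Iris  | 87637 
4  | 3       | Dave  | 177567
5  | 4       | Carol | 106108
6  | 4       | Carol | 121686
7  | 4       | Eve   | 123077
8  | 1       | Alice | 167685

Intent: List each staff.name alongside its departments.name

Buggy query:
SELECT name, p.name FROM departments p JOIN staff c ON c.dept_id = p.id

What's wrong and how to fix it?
Bug: 'name' exists in both joined tables, so the database can't tell which one is meant

Fix: Prefix ambiguous columns with the table alias

Corrected query:
SELECT c.name, p.name FROM departments p JOIN staff c ON c.dept_id = p.id

Result:
name  | name     
------+----------
Grace | Legal    
Grace | Finance  
Iris  | Marketing
Dave  | Finance  
Carol | Marketing
Carol | Marketing
Eve   | Marketing
Alice | Legal    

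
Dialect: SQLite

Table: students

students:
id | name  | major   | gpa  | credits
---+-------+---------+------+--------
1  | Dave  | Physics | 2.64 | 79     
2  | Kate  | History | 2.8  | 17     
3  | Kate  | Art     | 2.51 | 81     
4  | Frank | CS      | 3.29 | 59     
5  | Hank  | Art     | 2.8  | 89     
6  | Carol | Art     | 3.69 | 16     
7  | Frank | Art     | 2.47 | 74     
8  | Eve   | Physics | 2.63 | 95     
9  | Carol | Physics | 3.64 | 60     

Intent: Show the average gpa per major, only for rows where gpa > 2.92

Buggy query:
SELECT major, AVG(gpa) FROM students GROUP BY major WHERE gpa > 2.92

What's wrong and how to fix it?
Bug: WHERE cannot follow GROUP BY

Fix: Move the WHERE clause before GROUP BY

Corrected query:
SELECT major, AVG(gpa) FROM students WHERE gpa > 2.92 GROUP BY major

Result:
major   | AVG(gpa)
--------+---------
Art     | 3.69    
CS      | 3.29    
Physics | 3.64    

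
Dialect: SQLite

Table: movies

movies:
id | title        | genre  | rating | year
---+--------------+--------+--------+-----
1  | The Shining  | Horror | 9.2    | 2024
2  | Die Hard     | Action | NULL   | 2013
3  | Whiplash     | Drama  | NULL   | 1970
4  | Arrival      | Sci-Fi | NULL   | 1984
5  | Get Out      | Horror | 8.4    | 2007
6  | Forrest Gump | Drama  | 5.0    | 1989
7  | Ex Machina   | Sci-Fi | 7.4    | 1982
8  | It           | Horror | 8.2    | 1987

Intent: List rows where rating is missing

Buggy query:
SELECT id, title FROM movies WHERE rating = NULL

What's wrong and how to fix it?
Bug: Comparing to NULL with '=' never matches; NULL = NULL is unknown, not true

Fix: Use IS NULL to test for NULL

Corrected query:
SELECT id, title FROM movies WHERE rating IS NULL

Result:
id | title   
---+---------
2  | Die Hard
3  | Whiplash
4  | Arrival 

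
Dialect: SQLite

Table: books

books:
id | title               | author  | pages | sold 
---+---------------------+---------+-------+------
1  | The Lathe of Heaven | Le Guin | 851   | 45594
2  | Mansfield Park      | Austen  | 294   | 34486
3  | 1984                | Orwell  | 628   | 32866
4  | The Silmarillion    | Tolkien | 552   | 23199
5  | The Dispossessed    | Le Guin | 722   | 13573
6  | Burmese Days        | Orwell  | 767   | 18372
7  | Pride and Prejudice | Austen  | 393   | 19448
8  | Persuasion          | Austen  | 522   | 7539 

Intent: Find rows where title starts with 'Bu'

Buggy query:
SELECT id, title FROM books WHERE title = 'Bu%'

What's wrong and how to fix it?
Bug: '=' compares the literal string including the % character; pattern matching needs LIKE

Fix: Replace '=' with LIKE so 'Bu%' is treated as a pattern

Corrected query:
SELECT id, title FROM books WHERE title LIKE 'Bu%'

Result:
id | title       
---+-------------
6  | Burmese Days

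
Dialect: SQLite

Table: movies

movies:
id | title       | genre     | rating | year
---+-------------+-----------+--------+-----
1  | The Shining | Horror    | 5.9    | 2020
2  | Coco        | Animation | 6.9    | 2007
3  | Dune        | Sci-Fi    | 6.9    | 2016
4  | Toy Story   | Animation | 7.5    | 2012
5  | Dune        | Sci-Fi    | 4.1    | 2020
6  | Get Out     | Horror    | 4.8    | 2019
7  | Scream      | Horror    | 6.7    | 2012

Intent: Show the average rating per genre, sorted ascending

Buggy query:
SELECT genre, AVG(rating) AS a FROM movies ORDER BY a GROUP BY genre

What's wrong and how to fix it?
Bug: GROUP BY must precede ORDER BY

Fix: Move ORDER BY to the end, after GROUP BY

Corrected query:
SELECT genre, AVG(rating) AS a FROM movies GROUP BY genre ORDER BY a

Result:
genre     | a  
----------+----
Sci-Fi    | 5.5
Horror    | 5.8
Animation | 7.2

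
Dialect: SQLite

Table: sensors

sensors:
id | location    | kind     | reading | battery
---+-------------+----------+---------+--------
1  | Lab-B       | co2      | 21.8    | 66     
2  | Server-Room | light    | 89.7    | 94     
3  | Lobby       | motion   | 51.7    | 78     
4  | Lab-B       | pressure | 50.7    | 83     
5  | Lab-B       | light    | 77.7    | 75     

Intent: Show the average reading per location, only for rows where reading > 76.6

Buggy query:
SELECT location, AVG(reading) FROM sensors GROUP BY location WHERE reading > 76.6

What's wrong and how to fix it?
Bug: Row-level WHERE must come before GROUP BY in the clause order

Fix: Move the WHERE clause before GROUP BY

Corrected query:
SELECT location, AVG(reading) FROM sensors WHERE reading > 76.6 GROUP BY location

Result:
location    | AVG(reading)
------------+-------------
Lab-B       | 77.7        
Server-Room | 89.7        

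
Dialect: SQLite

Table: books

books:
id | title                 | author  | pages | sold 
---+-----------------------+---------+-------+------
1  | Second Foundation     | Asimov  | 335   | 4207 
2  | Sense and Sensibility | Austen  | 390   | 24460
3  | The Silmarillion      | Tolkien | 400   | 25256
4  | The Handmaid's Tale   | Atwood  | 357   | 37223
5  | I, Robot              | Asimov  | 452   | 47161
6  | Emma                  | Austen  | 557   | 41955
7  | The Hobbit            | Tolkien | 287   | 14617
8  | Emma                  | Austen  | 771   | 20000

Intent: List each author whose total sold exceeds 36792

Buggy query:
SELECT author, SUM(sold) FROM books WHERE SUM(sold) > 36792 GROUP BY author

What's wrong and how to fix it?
Bug: SUM(sold) is an aggregate, but WHERE filters rows before aggregation

Fix: Use HAVING (which filters groups after aggregation) instead of WHERE

Corrected query:
SELECT author, SUM(sold) FROM books GROUP BY author HAVING SUM(sold) > 36792

Result:
author  | SUM(sold)
--------+----------
Asimov  | 51368    
Atwood  | 37223    
Austen  | 86415    
Tolkien | 39873    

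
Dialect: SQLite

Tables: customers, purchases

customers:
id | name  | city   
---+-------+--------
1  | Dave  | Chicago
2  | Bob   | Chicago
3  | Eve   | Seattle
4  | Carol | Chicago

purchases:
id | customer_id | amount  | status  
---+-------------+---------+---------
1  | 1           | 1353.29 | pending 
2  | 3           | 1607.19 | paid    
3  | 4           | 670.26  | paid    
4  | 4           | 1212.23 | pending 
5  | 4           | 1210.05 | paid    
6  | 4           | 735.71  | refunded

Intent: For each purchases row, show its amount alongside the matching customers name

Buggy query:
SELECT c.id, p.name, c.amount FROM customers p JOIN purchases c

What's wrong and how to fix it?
Bug: Missing join condition: each purchases row is matched to all customers rows instead of just its own

Fix: Add ON c.customer_id = p.id to the JOIN

Corrected query:
SELECT c.id, p.name, c.amount FROM customers p JOIN purchases c ON c.customer_id = p.id

Result:
id | name  | amount 
---+-------+--------
1  | Dave  | 1353.29
2  | Eve   | 1607.19
3  | Carol | 670.26 
4  | Carol | 1212.23
5  | Carol | 1210.05
6  | Carol | 735.71 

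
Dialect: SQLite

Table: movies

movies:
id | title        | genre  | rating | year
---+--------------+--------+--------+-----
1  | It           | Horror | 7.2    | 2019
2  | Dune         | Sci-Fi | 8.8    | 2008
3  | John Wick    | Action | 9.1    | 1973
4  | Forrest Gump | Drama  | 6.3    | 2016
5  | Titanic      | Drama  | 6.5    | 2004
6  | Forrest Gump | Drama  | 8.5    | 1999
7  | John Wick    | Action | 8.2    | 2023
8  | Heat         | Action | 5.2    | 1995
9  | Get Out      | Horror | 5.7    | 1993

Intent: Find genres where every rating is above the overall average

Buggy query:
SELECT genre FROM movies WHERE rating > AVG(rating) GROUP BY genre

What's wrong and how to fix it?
Bug: AVG() is an aggregate; it can't sit directly in WHERE

Fix: Compute the overall average in a scalar subquery and compare each group's MIN against it in HAVING

Corrected query:
SELECT genre FROM movies GROUP BY genre HAVING MIN(rating) > (SELECT AVG(rating) FROM movies)

Result:
genre 
------
Sci-Fi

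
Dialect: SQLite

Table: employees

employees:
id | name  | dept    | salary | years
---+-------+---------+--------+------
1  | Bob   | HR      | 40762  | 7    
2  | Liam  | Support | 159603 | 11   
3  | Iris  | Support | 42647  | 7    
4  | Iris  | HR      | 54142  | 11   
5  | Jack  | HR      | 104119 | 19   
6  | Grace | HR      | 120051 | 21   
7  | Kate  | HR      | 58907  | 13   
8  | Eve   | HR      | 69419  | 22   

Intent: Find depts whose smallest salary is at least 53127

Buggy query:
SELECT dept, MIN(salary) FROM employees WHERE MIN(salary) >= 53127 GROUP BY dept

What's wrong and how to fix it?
Bug: MIN() in WHERE is a misuse of aggregate

Fix: Replace WHERE with HAVING after the GROUP BY

Corrected query:
SELECT dept, MIN(salary) FROM employees GROUP BY dept HAVING MIN(salary) >= 53127

Result:
(no rows)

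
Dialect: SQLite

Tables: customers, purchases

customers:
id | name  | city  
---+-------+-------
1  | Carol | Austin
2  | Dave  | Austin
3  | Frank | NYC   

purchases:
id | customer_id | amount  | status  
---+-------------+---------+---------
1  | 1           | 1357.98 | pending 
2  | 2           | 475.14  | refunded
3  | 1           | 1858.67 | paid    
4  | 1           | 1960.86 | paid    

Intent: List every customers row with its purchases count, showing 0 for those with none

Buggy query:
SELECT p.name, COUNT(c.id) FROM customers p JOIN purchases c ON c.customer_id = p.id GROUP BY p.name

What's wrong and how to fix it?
Bug: An inner join excludes parents with zero children

Fix: Use LEFT JOIN so parents without children still appear (COUNT(c.id) gives 0)

Corrected query:
SELECT p.name, COUNT(c.id) FROM customers p LEFT JOIN purchases c ON c.customer_id = p.id GROUP BY p.name

Result:
name  | COUNT(c.id)
------+------------
Carol | 3          
Dave  | 1          
Frank | 0          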